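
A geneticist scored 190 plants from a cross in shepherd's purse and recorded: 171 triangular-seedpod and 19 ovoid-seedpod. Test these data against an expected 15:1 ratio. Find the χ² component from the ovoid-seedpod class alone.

Total ratio parts = 16. Expected numbers out of 190:
  triangular-seedpod: 190 × 15/16 = 178.125
  ovoid-seedpod: 190 × 1/16 = 11.875
Contribution of ovoid-seedpod: (19 − 11.875)² / 11.875 = 4.2750

4.275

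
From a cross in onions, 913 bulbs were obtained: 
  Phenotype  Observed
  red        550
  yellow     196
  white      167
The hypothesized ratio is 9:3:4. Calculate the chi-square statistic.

Total ratio parts = 16. Expected numbers out of 913:
  red: 913 × 9/16 = 513.5625
  yellow: 913 × 3/16 = 171.1875
  white: 913 × 4/16 = 228.25
χ² = Σ (O − E)² / E
  red: (550 − 513.5625)² / 513.5625 = 2.5853
  yellow: (196 − 171.1875)² / 171.1875 = 3.5964
  white: (167 − 228.25)² / 228.25 = 16.4362
χ² = 2.5853 + 3.5964 + 16.4362 = 22.6179 ≈ 22.618

22.618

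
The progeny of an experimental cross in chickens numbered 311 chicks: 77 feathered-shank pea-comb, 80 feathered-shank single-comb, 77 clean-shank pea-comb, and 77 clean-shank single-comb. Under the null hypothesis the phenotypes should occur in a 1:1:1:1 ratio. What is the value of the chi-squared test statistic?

Under the 1:1:1:1 hypothesis (Σ ratio = 4, N = 311):
  feathered-shank pea-comb: 311 × 1/4 = 77.75
  feathered-shank single-comb: 311 × 1/4 = 77.75
  clean-shank pea-comb: 311 × 1/4 = 77.75
  clean-shank single-comb: 311 × 1/4 = 77.75
χ² = Σ (O − E)² / E
  feathered-shank pea-comb: (77 − 77.75)² / 77.75 = 0.0072
  feathered-shank single-comb: (80 − 77.75)² / 77.75 = 0.0651
  clean-shank pea-comb: (77 − 77.75)² / 77.75 = 0.0072
  clean-shank single-comb: (77 − 77.75)² / 77.75 = 0.0072
χ² = 0.0072 + 0.0651 + 0.0072 + 0.0072 = 0.0867 ≈ 0.087

0.087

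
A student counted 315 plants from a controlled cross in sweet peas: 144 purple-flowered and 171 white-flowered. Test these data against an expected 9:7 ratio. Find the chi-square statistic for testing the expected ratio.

14.208

Under the 9:7 hypothesis (Σ ratio = 16, N = 315):
  purple-flowered: 315 × 9/16 = 177.1875
  white-flowered: 315 × 7/16 = 137.8125
χ² = Σ (O − E)² / E
  purple-flowered: (144 − 177.1875)² / 177.1875 = 6.2161
  white-flowered: (171 − 137.8125)² / 137.8125 = 7.9921
χ² = 6.2161 + 7.9921 = 14.2082 ≈ 14.208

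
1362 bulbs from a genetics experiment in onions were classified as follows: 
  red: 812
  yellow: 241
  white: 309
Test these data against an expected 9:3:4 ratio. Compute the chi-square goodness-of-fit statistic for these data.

6.470

Expected counts for N = 1362 under a 9:3:4 ratio (total parts = 16):
  red: 1362 × 9/16 = 766.125
  yellow: 1362 × 3/16 = 255.375
  white: 1362 × 4/16 = 340.5
χ² = Σ (O − E)² / E
  red: (812 − 766.125)² / 766.125 = 2.7470
  yellow: (241 − 255.375)² / 255.375 = 0.8092
  white: (309 − 340.5)² / 340.5 = 2.9141
χ² = 2.7470 + 0.8092 + 2.9141 = 6.4703 ≈ 6.470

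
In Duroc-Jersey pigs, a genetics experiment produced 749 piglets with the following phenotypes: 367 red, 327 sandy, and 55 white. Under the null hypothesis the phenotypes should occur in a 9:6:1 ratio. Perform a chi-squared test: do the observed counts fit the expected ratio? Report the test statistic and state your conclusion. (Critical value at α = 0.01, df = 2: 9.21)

Under the 9:6:1 hypothesis (Σ ratio = 16, N = 749):
  red: 749 × 9/16 = 421.3125
  sandy: 749 × 6/16 = 280.875
  white: 749 × 1/16 = 46.8125
χ² = Σ (O − E)² / E
  red: (367 − 421.3125)² / 421.3125 = 7.0016
  sandy: (327 − 280.875)² / 280.875 = 7.5746
  white: (55 − 46.8125)² / 46.8125 = 1.4320
χ² = 7.0016 + 7.5746 + 1.4320 = 16.0082 ≈ 16.008
Degrees of freedom = 3 − 1 = 2; critical value at α = 0.01 is 9.21.
Since 16.008 > 9.21, we reject the null hypothesis — the data do not fit the 9:6:1 ratio.

16.008; not consistent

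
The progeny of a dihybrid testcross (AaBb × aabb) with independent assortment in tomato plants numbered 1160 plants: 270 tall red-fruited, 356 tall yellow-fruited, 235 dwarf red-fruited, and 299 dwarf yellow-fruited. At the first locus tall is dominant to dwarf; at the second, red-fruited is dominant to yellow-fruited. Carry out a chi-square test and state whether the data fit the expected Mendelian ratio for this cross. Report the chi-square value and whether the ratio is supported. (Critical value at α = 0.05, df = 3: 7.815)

27.110; not consistent

A dihybrid testcross with independent assortment gives a 1:1:1:1 ratio.
Total ratio parts = 4. Expected numbers out of 1160:
  tall red-fruited: 1160 × 1/4 = 290
  tall yellow-fruited: 1160 × 1/4 = 290
  dwarf red-fruited: 1160 × 1/4 = 290
  dwarf yellow-fruited: 1160 × 1/4 = 290
χ² = Σ (O − E)² / E
  tall red-fruited: (270 − 290)² / 290 = 1.3793
  tall yellow-fruited: (356 − 290)² / 290 = 15.0207
  dwarf red-fruited: (235 − 290)² / 290 = 10.4310
  dwarf yellow-fruited: (299 − 290)² / 290 = 0.2793
χ² = 1.3793 + 15.0207 + 10.4310 + 0.2793 = 27.1103 ≈ 27.110
Degrees of freedom = 4 − 1 = 3; critical value at α = 0.05 is 7.815.
Since 27.110 > 7.815, we reject the null hypothesis — the data do not fit the 1:1:1:1 ratio.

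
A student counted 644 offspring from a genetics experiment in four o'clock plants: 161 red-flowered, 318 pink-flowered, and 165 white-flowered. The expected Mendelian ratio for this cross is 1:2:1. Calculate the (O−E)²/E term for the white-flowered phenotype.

0.099

Total ratio parts = 4. Expected numbers out of 644:
  red-flowered: 644 × 1/4 = 161
  pink-flowered: 644 × 2/4 = 322
  white-flowered: 644 × 1/4 = 161
Contribution of white-flowered: (165 − 161)² / 161 = 0.0994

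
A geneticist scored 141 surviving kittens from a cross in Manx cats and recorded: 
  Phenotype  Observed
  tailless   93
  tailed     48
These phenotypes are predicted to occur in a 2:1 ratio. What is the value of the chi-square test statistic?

The 2:1 ratio has 3 parts, so with N = 141 the expected counts are:
  tailless: 141 × 2/3 = 94
  tailed: 141 × 1/3 = 47
χ² = Σ (O − E)² / E
  tailless: (93 − 94)² / 94 = 0.0106
  tailed: (48 − 47)² / 47 = 0.0213
χ² = 0.0106 + 0.0213 = 0.0319 ≈ 0.032

0.032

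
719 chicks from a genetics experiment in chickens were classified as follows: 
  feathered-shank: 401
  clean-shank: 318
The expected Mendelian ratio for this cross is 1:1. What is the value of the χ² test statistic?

Total ratio parts = 2. Expected numbers out of 719:
  feathered-shank: 719 × 1/2 = 359.5
  clean-shank: 719 × 1/2 = 359.5
χ² = Σ (O − E)² / E
  feathered-shank: (401 − 359.5)² / 359.5 = 4.7907
  clean-shank: (318 − 359.5)² / 359.5 = 4.7907
χ² = 4.7907 + 4.7907 = 9.5814 ≈ 9.581

9.581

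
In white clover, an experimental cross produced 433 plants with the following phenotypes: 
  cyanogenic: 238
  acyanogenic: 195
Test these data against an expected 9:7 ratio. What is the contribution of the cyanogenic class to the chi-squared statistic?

0.127

Expected counts for N = 433 under a 9:7 ratio (total parts = 16):
  cyanogenic: 433 × 9/16 = 243.5625
  acyanogenic: 433 × 7/16 = 189.4375
Contribution of cyanogenic: (238 − 243.5625)² / 243.5625 = 0.1270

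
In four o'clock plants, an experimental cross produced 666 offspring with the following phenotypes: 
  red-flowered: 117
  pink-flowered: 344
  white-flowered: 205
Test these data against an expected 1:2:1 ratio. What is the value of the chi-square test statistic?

Total ratio parts = 4. Expected numbers out of 666:
  red-flowered: 666 × 1/4 = 166.5
  pink-flowered: 666 × 2/4 = 333
  white-flowered: 666 × 1/4 = 166.5
χ² = Σ (O − E)² / E
  red-flowered: (117 − 166.5)² / 166.5 = 14.7162
  pink-flowered: (344 − 333)² / 333 = 0.3634
  white-flowered: (205 − 166.5)² / 166.5 = 8.9024
χ² = 14.7162 + 0.3634 + 8.9024 = 23.982

23.982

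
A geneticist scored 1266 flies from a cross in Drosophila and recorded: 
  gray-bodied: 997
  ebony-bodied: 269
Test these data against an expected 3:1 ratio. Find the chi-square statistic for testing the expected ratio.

9.505

Under the 3:1 hypothesis (Σ ratio = 4, N = 1266):
  gray-bodied: 1266 × 3/4 = 949.5
  ebony-bodied: 1266 × 1/4 = 316.5
χ² = Σ (O − E)² / E
  gray-bodied: (997 − 949.5)² / 949.5 = 2.3763
  ebony-bodied: (269 − 316.5)² / 316.5 = 7.1288
χ² = 2.3763 + 7.1288 = 9.5051 ≈ 9.505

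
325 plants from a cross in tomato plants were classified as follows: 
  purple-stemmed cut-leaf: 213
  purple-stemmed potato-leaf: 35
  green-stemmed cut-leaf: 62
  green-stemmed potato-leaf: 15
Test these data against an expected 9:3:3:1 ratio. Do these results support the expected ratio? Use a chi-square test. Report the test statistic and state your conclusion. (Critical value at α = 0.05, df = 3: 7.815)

Expected counts for N = 325 under a 9:3:3:1 ratio (total parts = 16):
  purple-stemmed cut-leaf: 325 × 9/16 = 182.8125
  purple-stemmed potato-leaf: 325 × 3/16 = 60.9375
  green-stemmed cut-leaf: 325 × 3/16 = 60.9375
  green-stemmed potato-leaf: 325 × 1/16 = 20.3125
χ² = Σ (O − E)² / E
  purple-stemmed cut-leaf: (213 − 182.8125)² / 182.8125 = 4.9848
  purple-stemmed potato-leaf: (35 − 60.9375)² / 60.9375 = 11.0401
  green-stemmed cut-leaf: (62 − 60.9375)² / 60.9375 = 0.0185
  green-stemmed potato-leaf: (15 − 20.3125)² / 20.3125 = 1.3894
χ² = 4.9848 + 11.0401 + 0.0185 + 1.3894 = 17.4328 ≈ 17.433
Degrees of freedom = 4 − 1 = 3; critical value at α = 0.05 is 7.815.
Since 17.433 > 7.815, we reject the null hypothesis — the data do not fit the 9:3:3:1 ratio.

17.433; not consistent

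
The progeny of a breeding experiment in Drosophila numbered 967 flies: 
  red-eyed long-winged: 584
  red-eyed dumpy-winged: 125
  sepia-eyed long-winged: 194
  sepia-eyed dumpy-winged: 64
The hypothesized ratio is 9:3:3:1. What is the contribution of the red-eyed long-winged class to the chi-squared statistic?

Total ratio parts = 16. Expected numbers out of 967:
  red-eyed long-winged: 967 × 9/16 = 543.9375
  red-eyed dumpy-winged: 967 × 3/16 = 181.3125
  sepia-eyed long-winged: 967 × 3/16 = 181.3125
  sepia-eyed dumpy-winged: 967 × 1/16 = 60.4375
Contribution of red-eyed long-winged: (584 − 543.9375)² / 543.9375 = 2.9507

2.951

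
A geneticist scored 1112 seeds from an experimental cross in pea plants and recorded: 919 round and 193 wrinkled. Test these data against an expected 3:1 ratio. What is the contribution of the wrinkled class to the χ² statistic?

25.989

The 3:1 ratio has 4 parts, so with N = 1112 the expected counts are:
  round: 1112 × 3/4 = 834
  wrinkled: 1112 × 1/4 = 278
Contribution of wrinkled: (193 − 278)² / 278 = 25.9892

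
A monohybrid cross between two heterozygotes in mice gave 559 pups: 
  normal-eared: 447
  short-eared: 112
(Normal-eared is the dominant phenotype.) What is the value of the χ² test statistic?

7.347

For a monohybrid cross between heterozygotes with complete dominance, the expected phenotypic ratio is 3:1.
Total ratio parts = 4. Expected numbers out of 559:
  normal-eared: 559 × 3/4 = 419.25
  short-eared: 559 × 1/4 = 139.75
χ² = Σ (O − E)² / E
  normal-eared: (447 − 419.25)² / 419.25 = 1.8368
  short-eared: (112 − 139.75)² / 139.75 = 5.5103
χ² = 1.8368 + 5.5103 = 7.3471 ≈ 7.347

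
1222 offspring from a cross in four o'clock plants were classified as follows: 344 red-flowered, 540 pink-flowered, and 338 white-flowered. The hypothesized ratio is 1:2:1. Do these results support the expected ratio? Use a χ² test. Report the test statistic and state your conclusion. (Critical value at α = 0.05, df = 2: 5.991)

Expected counts for N = 1222 under a 1:2:1 ratio (total parts = 4):
  red-flowered: 1222 × 1/4 = 305.5
  pink-flowered: 1222 × 2/4 = 611
  white-flowered: 1222 × 1/4 = 305.5
χ² = Σ (O − E)² / E
  red-flowered: (344 − 305.5)² / 305.5 = 4.8519
  pink-flowered: (540 − 611)² / 611 = 8.2504
  white-flowered: (338 − 305.5)² / 305.5 = 3.4574
χ² = 4.8519 + 8.2504 + 3.4574 = 16.5597 ≈ 16.560
Degrees of freedom = 3 − 1 = 2; critical value at α = 0.05 is 5.991.
Since 16.560 > 5.991, we reject the null hypothesis — the data do not fit the 1:2:1 ratio.

16.560; not consistent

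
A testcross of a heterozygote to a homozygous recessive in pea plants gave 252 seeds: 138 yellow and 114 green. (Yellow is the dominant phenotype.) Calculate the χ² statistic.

A testcross of a heterozygote (Aa × aa) gives a 1:1 phenotypic ratio.
The 1:1 ratio has 2 parts, so with N = 252 the expected counts are:
  yellow: 252 × 1/2 = 126
  green: 252 × 1/2 = 126
χ² = Σ (O − E)² / E
  yellow: (138 − 126)² / 126 = 1.1429
  green: (114 − 126)² / 126 = 1.1429
χ² = 1.1429 + 1.1429 = 2.2858 ≈ 2.286

2.286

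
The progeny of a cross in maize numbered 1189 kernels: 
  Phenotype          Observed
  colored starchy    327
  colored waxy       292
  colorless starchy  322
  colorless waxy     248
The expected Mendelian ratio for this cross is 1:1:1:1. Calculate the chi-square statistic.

13.291

Expected counts for N = 1189 under a 1:1:1:1 ratio (total parts = 4):
  colored starchy: 1189 × 1/4 = 297.25
  colored waxy: 1189 × 1/4 = 297.25
  colorless starchy: 1189 × 1/4 = 297.25
  colorless waxy: 1189 × 1/4 = 297.25
χ² = Σ (O − E)² / E
  colored starchy: (327 − 297.25)² / 297.25 = 2.9775
  colored waxy: (292 − 297.25)² / 297.25 = 0.0927
  colorless starchy: (322 − 297.25)² / 297.25 = 2.0608
  colorless waxy: (248 − 297.25)² / 297.25 = 8.1600
χ² = 2.9775 + 0.0927 + 2.0608 + 8.1600 = 13.291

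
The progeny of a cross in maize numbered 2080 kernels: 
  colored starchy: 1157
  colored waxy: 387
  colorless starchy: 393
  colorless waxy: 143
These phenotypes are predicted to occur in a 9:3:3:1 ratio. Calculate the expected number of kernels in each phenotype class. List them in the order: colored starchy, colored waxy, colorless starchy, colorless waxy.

1170, 390, 390, 130

Total ratio parts = 16. Expected numbers out of 2080:
  colored starchy: 2080 × 9/16 = 1170
  colored waxy: 2080 × 3/16 = 390
  colorless starchy: 2080 × 3/16 = 390
  colorless waxy: 2080 × 1/16 = 130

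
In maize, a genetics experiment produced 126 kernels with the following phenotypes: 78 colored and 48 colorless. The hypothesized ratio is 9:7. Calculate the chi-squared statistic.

1.637

Expected counts for N = 126 under a 9:7 ratio (total parts = 16):
  colored: 126 × 9/16 = 70.875
  colorless: 126 × 7/16 = 55.125
χ² = Σ (O − E)² / E
  colored: (78 − 70.875)² / 70.875 = 0.7163
  colorless: (48 − 55.125)² / 55.125 = 0.9209
χ² = 0.7163 + 0.9209 = 1.6372 ≈ 1.637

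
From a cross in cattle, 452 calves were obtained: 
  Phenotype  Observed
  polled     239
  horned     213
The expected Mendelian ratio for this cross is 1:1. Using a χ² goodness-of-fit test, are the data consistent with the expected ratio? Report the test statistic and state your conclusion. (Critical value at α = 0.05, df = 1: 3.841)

1.496; consistent

Expected counts for N = 452 under a 1:1 ratio (total parts = 2):
  polled: 452 × 1/2 = 226
  horned: 452 × 1/2 = 226
χ² = Σ (O − E)² / E
  polled: (239 − 226)² / 226 = 0.7478
  horned: (213 − 226)² / 226 = 0.7478
χ² = 0.7478 + 0.7478 = 1.4956 ≈ 1.496
Degrees of freedom = 2 − 1 = 1; critical value at α = 0.05 is 3.841.
Since 1.496 < 3.841, we fail to reject the null hypothesis — the data are consistent with the 1:1 ratio.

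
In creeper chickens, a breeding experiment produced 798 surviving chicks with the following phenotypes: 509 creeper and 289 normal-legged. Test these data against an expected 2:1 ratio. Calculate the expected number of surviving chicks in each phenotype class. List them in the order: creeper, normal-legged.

Under the 2:1 hypothesis (Σ ratio = 3, N = 798):
  creeper: 798 × 2/3 = 532
  normal-legged: 798 × 1/3 = 266

532, 266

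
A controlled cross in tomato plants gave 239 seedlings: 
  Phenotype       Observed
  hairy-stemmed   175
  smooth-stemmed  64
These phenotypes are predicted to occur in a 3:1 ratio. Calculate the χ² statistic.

Expected counts for N = 239 under a 3:1 ratio (total parts = 4):
  hairy-stemmed: 239 × 3/4 = 179.25
  smooth-stemmed: 239 × 1/4 = 59.75
χ² = Σ (O − E)² / E
  hairy-stemmed: (175 − 179.25)² / 179.25 = 0.1008
  smooth-stemmed: (64 − 59.75)² / 59.75 = 0.3023
χ² = 0.1008 + 0.3023 = 0.4031 ≈ 0.403

0.403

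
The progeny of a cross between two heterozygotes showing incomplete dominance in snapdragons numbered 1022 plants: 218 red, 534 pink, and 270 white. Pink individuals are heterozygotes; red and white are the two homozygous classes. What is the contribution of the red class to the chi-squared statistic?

5.504

With incomplete dominance, a heterozygote × heterozygote cross gives a 1:2:1 phenotypic ratio.
Total ratio parts = 4. Expected numbers out of 1022:
  red: 1022 × 1/4 = 255.5
  pink: 1022 × 2/4 = 511
  white: 1022 × 1/4 = 255.5
Contribution of red: (218 − 255.5)² / 255.5 = 5.5039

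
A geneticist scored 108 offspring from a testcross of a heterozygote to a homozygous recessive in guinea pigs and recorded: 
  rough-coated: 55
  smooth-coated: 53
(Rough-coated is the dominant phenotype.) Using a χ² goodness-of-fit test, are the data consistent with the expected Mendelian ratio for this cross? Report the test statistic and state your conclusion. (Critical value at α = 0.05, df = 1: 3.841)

A testcross of a heterozygote (Aa × aa) gives a 1:1 phenotypic ratio.
Expected counts for N = 108 under a 1:1 ratio (total parts = 2):
  rough-coated: 108 × 1/2 = 54
  smooth-coated: 108 × 1/2 = 54
χ² = Σ (O − E)² / E
  rough-coated: (55 − 54)² / 54 = 0.0185
  smooth-coated: (53 − 54)² / 54 = 0.0185
χ² = 0.0185 + 0.0185 = 0.037
Degrees of freedom = 2 − 1 = 1; critical value at α = 0.05 is 3.841.
Since 0.037 < 3.841, we fail to reject the null hypothesis — the data are consistent with the 1:1 ratio.

0.037; consistent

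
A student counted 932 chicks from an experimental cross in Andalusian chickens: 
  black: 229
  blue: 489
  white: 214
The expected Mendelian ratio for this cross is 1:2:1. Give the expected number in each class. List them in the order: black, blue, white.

233, 466, 233

The 1:2:1 ratio has 4 parts, so with N = 932 the expected counts are:
  black: 932 × 1/4 = 233
  blue: 932 × 2/4 = 466
  white: 932 × 1/4 = 233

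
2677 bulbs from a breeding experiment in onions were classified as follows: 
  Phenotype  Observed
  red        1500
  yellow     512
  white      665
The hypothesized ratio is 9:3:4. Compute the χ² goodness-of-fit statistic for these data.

0.251

The 9:3:4 ratio has 16 parts, so with N = 2677 the expected counts are:
  red: 2677 × 9/16 = 1505.8125
  yellow: 2677 × 3/16 = 501.9375
  white: 2677 × 4/16 = 669.25
χ² = Σ (O − E)² / E
  red: (1500 − 1505.8125)² / 1505.8125 = 0.0224
  yellow: (512 − 501.9375)² / 501.9375 = 0.2017
  white: (665 − 669.25)² / 669.25 = 0.0270
χ² = 0.0224 + 0.2017 + 0.0270 = 0.2511 ≈ 0.251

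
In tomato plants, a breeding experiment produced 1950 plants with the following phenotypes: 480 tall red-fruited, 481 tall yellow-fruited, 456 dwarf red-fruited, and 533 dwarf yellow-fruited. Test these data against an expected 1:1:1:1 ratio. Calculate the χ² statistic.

Total ratio parts = 4. Expected numbers out of 1950:
  tall red-fruited: 1950 × 1/4 = 487.5
  tall yellow-fruited: 1950 × 1/4 = 487.5
  dwarf red-fruited: 1950 × 1/4 = 487.5
  dwarf yellow-fruited: 1950 × 1/4 = 487.5
χ² = Σ (O − E)² / E
  tall red-fruited: (480 − 487.5)² / 487.5 = 0.1154
  tall yellow-fruited: (481 − 487.5)² / 487.5 = 0.0867
  dwarf red-fruited: (456 − 487.5)² / 487.5 = 2.0354
  dwarf yellow-fruited: (533 − 487.5)² / 487.5 = 4.2467
χ² = 0.1154 + 0.0867 + 2.0354 + 4.2467 = 6.4842 ≈ 6.484

6.484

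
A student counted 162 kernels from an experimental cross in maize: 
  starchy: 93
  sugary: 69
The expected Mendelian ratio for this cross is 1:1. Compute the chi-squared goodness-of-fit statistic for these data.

3.556

Total ratio parts = 2. Expected numbers out of 162:
  starchy: 162 × 1/2 = 81
  sugary: 162 × 1/2 = 81
χ² = Σ (O − E)² / E
  starchy: (93 − 81)² / 81 = 1.7778
  sugary: (69 − 81)² / 81 = 1.7778
χ² = 1.7778 + 1.7778 = 3.5556 ≈ 3.556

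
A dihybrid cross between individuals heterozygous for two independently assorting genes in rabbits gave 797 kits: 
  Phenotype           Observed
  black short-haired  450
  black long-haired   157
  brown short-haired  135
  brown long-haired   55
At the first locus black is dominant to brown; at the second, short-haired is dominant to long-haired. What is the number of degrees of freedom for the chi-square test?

A dihybrid F₂ with independent assortment and complete dominance at both loci gives a 9:3:3:1 phenotypic ratio.
A goodness-of-fit test with 4 phenotype classes has df = 4 − 1 = 3.

3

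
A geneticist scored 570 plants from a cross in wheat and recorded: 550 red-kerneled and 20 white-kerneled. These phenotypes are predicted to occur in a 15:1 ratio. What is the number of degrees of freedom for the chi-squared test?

1

A goodness-of-fit test with 2 phenotype classes has df = 2 − 1 = 1.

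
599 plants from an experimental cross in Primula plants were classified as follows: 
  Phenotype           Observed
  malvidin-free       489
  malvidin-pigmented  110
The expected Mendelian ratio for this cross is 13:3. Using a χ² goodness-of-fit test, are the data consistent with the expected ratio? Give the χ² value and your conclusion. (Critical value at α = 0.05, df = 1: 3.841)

0.059; consistent

Expected counts for N = 599 under a 13:3 ratio (total parts = 16):
  malvidin-free: 599 × 13/16 = 486.6875
  malvidin-pigmented: 599 × 3/16 = 112.3125
χ² = Σ (O − E)² / E
  malvidin-free: (489 − 486.6875)² / 486.6875 = 0.0110
  malvidin-pigmented: (110 − 112.3125)² / 112.3125 = 0.0476
χ² = 0.0110 + 0.0476 = 0.0586 ≈ 0.059
Degrees of freedom = 2 − 1 = 1; critical value at α = 0.05 is 3.841.
Since 0.059 < 3.841, we fail to reject the null hypothesis — the data are consistent with the 13:3 ratio.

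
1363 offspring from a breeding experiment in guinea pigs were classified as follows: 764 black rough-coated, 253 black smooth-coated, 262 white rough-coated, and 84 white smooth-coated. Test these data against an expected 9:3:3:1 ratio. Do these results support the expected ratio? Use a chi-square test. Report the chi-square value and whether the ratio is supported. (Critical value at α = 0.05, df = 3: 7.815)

0.214; consistent

Total ratio parts = 16. Expected numbers out of 1363:
  black rough-coated: 1363 × 9/16 = 766.6875
  black smooth-coated: 1363 × 3/16 = 255.5625
  white rough-coated: 1363 × 3/16 = 255.5625
  white smooth-coated: 1363 × 1/16 = 85.1875
χ² = Σ (O − E)² / E
  black rough-coated: (764 − 766.6875)² / 766.6875 = 0.0094
  black smooth-coated: (253 − 255.5625)² / 255.5625 = 0.0257
  white rough-coated: (262 − 255.5625)² / 255.5625 = 0.1622
  white smooth-coated: (84 − 85.1875)² / 85.1875 = 0.0166
χ² = 0.0094 + 0.0257 + 0.1622 + 0.0166 = 0.2139 ≈ 0.214
Degrees of freedom = 4 − 1 = 3; critical value at α = 0.05 is 7.815.
Since 0.214 < 7.815, we fail to reject the null hypothesis — the data are consistent with the 9:3:3:1 ratio.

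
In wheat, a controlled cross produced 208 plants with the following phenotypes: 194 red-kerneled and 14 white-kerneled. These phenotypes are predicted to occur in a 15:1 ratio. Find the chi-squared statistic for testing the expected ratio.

Under the 15:1 hypothesis (Σ ratio = 16, N = 208):
  red-kerneled: 208 × 15/16 = 195
  white-kerneled: 208 × 1/16 = 13
χ² = Σ (O − E)² / E
  red-kerneled: (194 − 195)² / 195 = 0.0051
  white-kerneled: (14 − 13)² / 13 = 0.0769
χ² = 0.0051 + 0.0769 = 0.082

0.082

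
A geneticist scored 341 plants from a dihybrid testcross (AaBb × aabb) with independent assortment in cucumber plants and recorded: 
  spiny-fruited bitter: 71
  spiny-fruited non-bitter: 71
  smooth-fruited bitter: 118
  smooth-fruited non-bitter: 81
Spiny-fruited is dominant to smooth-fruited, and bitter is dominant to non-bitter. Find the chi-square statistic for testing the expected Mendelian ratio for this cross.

A dihybrid testcross with independent assortment gives a 1:1:1:1 ratio.
Total ratio parts = 4. Expected numbers out of 341:
  spiny-fruited bitter: 341 × 1/4 = 85.25
  spiny-fruited non-bitter: 341 × 1/4 = 85.25
  smooth-fruited bitter: 341 × 1/4 = 85.25
  smooth-fruited non-bitter: 341 × 1/4 = 85.25
χ² = Σ (O − E)² / E
  spiny-fruited bitter: (71 − 85.25)² / 85.25 = 2.3820
  spiny-fruited non-bitter: (71 − 85.25)² / 85.25 = 2.3820
  smooth-fruited bitter: (118 − 85.25)² / 85.25 = 12.5814
  smooth-fruited non-bitter: (81 − 85.25)² / 85.25 = 0.2119
χ² = 2.3820 + 2.3820 + 12.5814 + 0.2119 = 17.5573 ≈ 17.557

17.557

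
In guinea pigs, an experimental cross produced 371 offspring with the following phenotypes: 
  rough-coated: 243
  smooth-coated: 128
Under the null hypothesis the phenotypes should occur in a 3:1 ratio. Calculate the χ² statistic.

17.863

Total ratio parts = 4. Expected numbers out of 371:
  rough-coated: 371 × 3/4 = 278.25
  smooth-coated: 371 × 1/4 = 92.75
χ² = Σ (O − E)² / E
  rough-coated: (243 − 278.25)² / 278.25 = 4.4656
  smooth-coated: (128 − 92.75)² / 92.75 = 13.3969
χ² = 4.4656 + 13.3969 = 17.8625 ≈ 17.863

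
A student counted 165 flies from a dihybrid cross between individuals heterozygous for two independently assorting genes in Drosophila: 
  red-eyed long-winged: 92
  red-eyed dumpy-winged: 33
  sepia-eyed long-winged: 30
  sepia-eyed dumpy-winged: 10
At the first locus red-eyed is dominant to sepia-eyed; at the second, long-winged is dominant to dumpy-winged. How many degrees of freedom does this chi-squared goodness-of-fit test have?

A dihybrid F₂ with independent assortment and complete dominance at both loci gives a 9:3:3:1 phenotypic ratio.
A goodness-of-fit test with 4 phenotype classes has df = 4 − 1 = 3.

3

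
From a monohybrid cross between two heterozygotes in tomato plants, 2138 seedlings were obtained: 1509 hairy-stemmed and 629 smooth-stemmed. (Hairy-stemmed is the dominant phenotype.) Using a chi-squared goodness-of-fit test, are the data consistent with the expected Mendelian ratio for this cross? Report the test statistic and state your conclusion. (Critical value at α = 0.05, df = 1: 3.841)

For a monohybrid cross between heterozygotes with complete dominance, the expected phenotypic ratio is 3:1.
Expected counts for N = 2138 under a 3:1 ratio (total parts = 4):
  hairy-stemmed: 2138 × 3/4 = 1603.5
  smooth-stemmed: 2138 × 1/4 = 534.5
χ² = Σ (O − E)² / E
  hairy-stemmed: (1509 − 1603.5)² / 1603.5 = 5.5692
  smooth-stemmed: (629 − 534.5)² / 534.5 = 16.7077
χ² = 5.5692 + 16.7077 = 22.2769 ≈ 22.277
Degrees of freedom = 2 − 1 = 1; critical value at α = 0.05 is 3.841.
Since 22.277 > 3.841, we reject the null hypothesis — the data do not fit the 3:1 ratio.

22.277; not consistent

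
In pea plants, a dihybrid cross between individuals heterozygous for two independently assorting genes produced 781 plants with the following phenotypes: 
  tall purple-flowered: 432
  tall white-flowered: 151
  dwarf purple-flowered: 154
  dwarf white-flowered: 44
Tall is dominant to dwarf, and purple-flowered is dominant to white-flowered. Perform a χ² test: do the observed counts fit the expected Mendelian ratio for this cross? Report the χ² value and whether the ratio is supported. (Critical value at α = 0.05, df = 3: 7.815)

1.129; consistent

A dihybrid F₂ with independent assortment and complete dominance at both loci gives a 9:3:3:1 phenotypic ratio.
Under the 9:3:3:1 hypothesis (Σ ratio = 16, N = 781):
  tall purple-flowered: 781 × 9/16 = 439.3125
  tall white-flowered: 781 × 3/16 = 146.4375
  dwarf purple-flowered: 781 × 3/16 = 146.4375
  dwarf white-flowered: 781 × 1/16 = 48.8125
χ² = Σ (O − E)² / E
  tall purple-flowered: (432 − 439.3125)² / 439.3125 = 0.1217
  tall white-flowered: (151 − 146.4375)² / 146.4375 = 0.1422
  dwarf purple-flowered: (154 − 146.4375)² / 146.4375 = 0.3906
  dwarf white-flowered: (44 − 48.8125)² / 48.8125 = 0.4745
χ² = 0.1217 + 0.1422 + 0.3906 + 0.4745 = 1.129
Degrees of freedom = 4 − 1 = 3; critical value at α = 0.05 is 7.815.
Since 1.129 < 7.815, we fail to reject the null hypothesis — the data are consistent with the 9:3:3:1 ratio.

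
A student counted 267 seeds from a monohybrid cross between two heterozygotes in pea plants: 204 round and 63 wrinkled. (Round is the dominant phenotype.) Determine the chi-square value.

For a monohybrid cross between heterozygotes with complete dominance, the expected phenotypic ratio is 3:1.
The 3:1 ratio has 4 parts, so with N = 267 the expected counts are:
  round: 267 × 3/4 = 200.25
  wrinkled: 267 × 1/4 = 66.75
χ² = Σ (O − E)² / E
  round: (204 − 200.25)² / 200.25 = 0.0702
  wrinkled: (63 − 66.75)² / 66.75 = 0.2107
χ² = 0.0702 + 0.2107 = 0.2809 ≈ 0.281

0.281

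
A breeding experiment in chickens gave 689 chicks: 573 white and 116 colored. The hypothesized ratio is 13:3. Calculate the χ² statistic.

1.657

The 13:3 ratio has 16 parts, so with N = 689 the expected counts are:
  white: 689 × 13/16 = 559.8125
  colored: 689 × 3/16 = 129.1875
χ² = Σ (O − E)² / E
  white: (573 − 559.8125)² / 559.8125 = 0.3107
  colored: (116 − 129.1875)² / 129.1875 = 1.3462
χ² = 0.3107 + 1.3462 = 1.6569 ≈ 1.657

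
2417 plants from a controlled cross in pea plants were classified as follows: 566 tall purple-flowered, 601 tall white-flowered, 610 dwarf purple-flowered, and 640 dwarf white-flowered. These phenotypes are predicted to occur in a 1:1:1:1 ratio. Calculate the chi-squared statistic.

4.609

Expected counts for N = 2417 under a 1:1:1:1 ratio (total parts = 4):
  tall purple-flowered: 2417 × 1/4 = 604.25
  tall white-flowered: 2417 × 1/4 = 604.25
  dwarf purple-flowered: 2417 × 1/4 = 604.25
  dwarf white-flowered: 2417 × 1/4 = 604.25
χ² = Σ (O − E)² / E
  tall purple-flowered: (566 − 604.25)² / 604.25 = 2.4213
  tall white-flowered: (601 − 604.25)² / 604.25 = 0.0175
  dwarf purple-flowered: (610 − 604.25)² / 604.25 = 0.0547
  dwarf white-flowered: (640 − 604.25)² / 604.25 = 2.1151
χ² = 2.4213 + 0.0175 + 0.0547 + 2.1151 = 4.6086 ≈ 4.609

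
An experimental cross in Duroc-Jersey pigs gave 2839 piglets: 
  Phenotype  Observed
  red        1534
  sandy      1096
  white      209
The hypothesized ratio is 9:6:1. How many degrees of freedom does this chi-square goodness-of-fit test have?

A goodness-of-fit test with 3 phenotype classes has df = 3 − 1 = 2.

2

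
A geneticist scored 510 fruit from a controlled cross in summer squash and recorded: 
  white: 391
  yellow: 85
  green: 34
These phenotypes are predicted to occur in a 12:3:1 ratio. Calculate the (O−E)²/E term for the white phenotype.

0.189

Expected counts for N = 510 under a 12:3:1 ratio (total parts = 16):
  white: 510 × 12/16 = 382.5
  yellow: 510 × 3/16 = 95.625
  green: 510 × 1/16 = 31.875
Contribution of white: (391 − 382.5)² / 382.5 = 0.1889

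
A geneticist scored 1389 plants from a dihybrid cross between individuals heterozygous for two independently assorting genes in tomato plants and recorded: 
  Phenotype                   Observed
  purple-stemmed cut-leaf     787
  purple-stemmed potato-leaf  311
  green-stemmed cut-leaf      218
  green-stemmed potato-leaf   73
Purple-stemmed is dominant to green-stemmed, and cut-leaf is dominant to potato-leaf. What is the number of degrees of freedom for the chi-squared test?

3

A dihybrid F₂ with independent assortment and complete dominance at both loci gives a 9:3:3:1 phenotypic ratio.
A goodness-of-fit test with 4 phenotype classes has df = 4 − 1 = 3.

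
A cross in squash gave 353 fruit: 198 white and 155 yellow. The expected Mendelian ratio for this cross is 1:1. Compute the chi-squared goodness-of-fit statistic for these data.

The 1:1 ratio has 2 parts, so with N = 353 the expected counts are:
  white: 353 × 1/2 = 176.5
  yellow: 353 × 1/2 = 176.5
χ² = Σ (O − E)² / E
  white: (198 − 176.5)² / 176.5 = 2.6190
  yellow: (155 − 176.5)² / 176.5 = 2.6190
χ² = 2.6190 + 2.6190 = 5.238

5.238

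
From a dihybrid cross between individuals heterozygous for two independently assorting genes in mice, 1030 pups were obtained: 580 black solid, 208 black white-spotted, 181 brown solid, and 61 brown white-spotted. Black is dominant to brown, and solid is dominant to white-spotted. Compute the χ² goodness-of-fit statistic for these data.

2.085

A dihybrid F₂ with independent assortment and complete dominance at both loci gives a 9:3:3:1 phenotypic ratio.
The 9:3:3:1 ratio has 16 parts, so with N = 1030 the expected counts are:
  black solid: 1030 × 9/16 = 579.375
  black white-spotted: 1030 × 3/16 = 193.125
  brown solid: 1030 × 3/16 = 193.125
  brown white-spotted: 1030 × 1/16 = 64.375
χ² = Σ (O − E)² / E
  black solid: (580 − 579.375)² / 579.375 = 0.0007
  black white-spotted: (208 − 193.125)² / 193.125 = 1.1457
  brown solid: (181 − 193.125)² / 193.125 = 0.7612
  brown white-spotted: (61 − 64.375)² / 64.375 = 0.1769
χ² = 0.0007 + 1.1457 + 0.7612 + 0.1769 = 2.0845 ≈ 2.085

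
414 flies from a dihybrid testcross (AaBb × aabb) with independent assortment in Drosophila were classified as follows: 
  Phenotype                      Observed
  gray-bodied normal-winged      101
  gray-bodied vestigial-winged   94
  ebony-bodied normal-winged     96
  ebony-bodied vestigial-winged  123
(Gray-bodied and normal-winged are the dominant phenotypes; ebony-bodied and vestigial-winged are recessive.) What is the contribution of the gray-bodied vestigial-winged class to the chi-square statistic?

0.872

A dihybrid testcross with independent assortment gives a 1:1:1:1 ratio.
Total ratio parts = 4. Expected numbers out of 414:
  gray-bodied normal-winged: 414 × 1/4 = 103.5
  gray-bodied vestigial-winged: 414 × 1/4 = 103.5
  ebony-bodied normal-winged: 414 × 1/4 = 103.5
  ebony-bodied vestigial-winged: 414 × 1/4 = 103.5
Contribution of gray-bodied vestigial-winged: (94 − 103.5)² / 103.5 = 0.8720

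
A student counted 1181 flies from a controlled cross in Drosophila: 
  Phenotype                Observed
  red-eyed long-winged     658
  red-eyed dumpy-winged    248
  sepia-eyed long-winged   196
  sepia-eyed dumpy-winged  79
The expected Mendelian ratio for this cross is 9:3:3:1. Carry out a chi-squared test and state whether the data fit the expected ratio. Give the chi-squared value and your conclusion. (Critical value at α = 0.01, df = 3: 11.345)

6.533; consistent

Expected counts for N = 1181 under a 9:3:3:1 ratio (total parts = 16):
  red-eyed long-winged: 1181 × 9/16 = 664.3125
  red-eyed dumpy-winged: 1181 × 3/16 = 221.4375
  sepia-eyed long-winged: 1181 × 3/16 = 221.4375
  sepia-eyed dumpy-winged: 1181 × 1/16 = 73.8125
χ² = Σ (O − E)² / E
  red-eyed long-winged: (658 − 664.3125)² / 664.3125 = 0.0600
  red-eyed dumpy-winged: (248 − 221.4375)² / 221.4375 = 3.1863
  sepia-eyed long-winged: (196 − 221.4375)² / 221.4375 = 2.9221
  sepia-eyed dumpy-winged: (79 − 73.8125)² / 73.8125 = 0.3646
χ² = 0.0600 + 3.1863 + 2.9221 + 0.3646 = 6.533
Degrees of freedom = 4 − 1 = 3; critical value at α = 0.01 is 11.345.
Since 6.533 < 11.345, we fail to reject the null hypothesis — the data are consistent with the 9:3:3:1 ratio.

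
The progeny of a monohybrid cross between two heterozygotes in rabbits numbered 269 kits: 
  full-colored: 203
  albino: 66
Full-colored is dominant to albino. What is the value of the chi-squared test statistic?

0.031

For a monohybrid cross between heterozygotes with complete dominance, the expected phenotypic ratio is 3:1.
Under the 3:1 hypothesis (Σ ratio = 4, N = 269):
  full-colored: 269 × 3/4 = 201.75
  albino: 269 × 1/4 = 67.25
χ² = Σ (O − E)² / E
  full-colored: (203 − 201.75)² / 201.75 = 0.0077
  albino: (66 − 67.25)² / 67.25 = 0.0232
χ² = 0.0077 + 0.0232 = 0.0309 ≈ 0.031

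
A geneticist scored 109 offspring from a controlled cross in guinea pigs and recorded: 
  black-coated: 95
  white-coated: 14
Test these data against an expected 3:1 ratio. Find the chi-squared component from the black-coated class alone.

2.148

Under the 3:1 hypothesis (Σ ratio = 4, N = 109):
  black-coated: 109 × 3/4 = 81.75
  white-coated: 109 × 1/4 = 27.25
Contribution of black-coated: (95 − 81.75)² / 81.75 = 2.1476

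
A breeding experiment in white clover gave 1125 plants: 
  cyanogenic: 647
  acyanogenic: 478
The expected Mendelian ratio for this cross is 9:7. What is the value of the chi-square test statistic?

0.727

Expected counts for N = 1125 under a 9:7 ratio (total parts = 16):
  cyanogenic: 1125 × 9/16 = 632.8125
  acyanogenic: 1125 × 7/16 = 492.1875
χ² = Σ (O − E)² / E
  cyanogenic: (647 − 632.8125)² / 632.8125 = 0.3181
  acyanogenic: (478 − 492.1875)² / 492.1875 = 0.4090
χ² = 0.3181 + 0.4090 = 0.7271 ≈ 0.727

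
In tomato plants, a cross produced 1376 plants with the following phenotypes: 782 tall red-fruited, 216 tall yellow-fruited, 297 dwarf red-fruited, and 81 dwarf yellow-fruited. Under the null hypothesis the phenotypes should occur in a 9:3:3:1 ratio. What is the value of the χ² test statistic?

13.106

The 9:3:3:1 ratio has 16 parts, so with N = 1376 the expected counts are:
  tall red-fruited: 1376 × 9/16 = 774
  tall yellow-fruited: 1376 × 3/16 = 258
  dwarf red-fruited: 1376 × 3/16 = 258
  dwarf yellow-fruited: 1376 × 1/16 = 86
χ² = Σ (O − E)² / E
  tall red-fruited: (782 − 774)² / 774 = 0.0827
  tall yellow-fruited: (216 − 258)² / 258 = 6.8372
  dwarf red-fruited: (297 − 258)² / 258 = 5.8953
  dwarf yellow-fruited: (81 − 86)² / 86 = 0.2907
χ² = 0.0827 + 6.8372 + 5.8953 + 0.2907 = 13.1059 ≈ 13.106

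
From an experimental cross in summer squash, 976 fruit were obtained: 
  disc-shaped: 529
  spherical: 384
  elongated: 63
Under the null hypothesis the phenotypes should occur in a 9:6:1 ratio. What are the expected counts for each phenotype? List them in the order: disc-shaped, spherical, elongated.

549, 366, 61

Total ratio parts = 16. Expected numbers out of 976:
  disc-shaped: 976 × 9/16 = 549
  spherical: 976 × 6/16 = 366
  elongated: 976 × 1/16 = 61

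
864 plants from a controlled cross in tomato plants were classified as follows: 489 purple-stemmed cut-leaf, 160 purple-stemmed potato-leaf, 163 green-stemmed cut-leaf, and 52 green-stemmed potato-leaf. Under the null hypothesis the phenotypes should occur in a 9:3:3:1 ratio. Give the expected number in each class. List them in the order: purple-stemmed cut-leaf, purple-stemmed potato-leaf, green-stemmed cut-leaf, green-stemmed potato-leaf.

Total ratio parts = 16. Expected numbers out of 864:
  purple-stemmed cut-leaf: 864 × 9/16 = 486
  purple-stemmed potato-leaf: 864 × 3/16 = 162
  green-stemmed cut-leaf: 864 × 3/16 = 162
  green-stemmed potato-leaf: 864 × 1/16 = 54

486, 162, 162, 54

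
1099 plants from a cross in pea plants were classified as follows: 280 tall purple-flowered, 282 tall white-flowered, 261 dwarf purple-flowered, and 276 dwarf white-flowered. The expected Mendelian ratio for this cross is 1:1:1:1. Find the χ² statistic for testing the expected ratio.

0.985

Total ratio parts = 4. Expected numbers out of 1099:
  tall purple-flowered: 1099 × 1/4 = 274.75
  tall white-flowered: 1099 × 1/4 = 274.75
  dwarf purple-flowered: 1099 × 1/4 = 274.75
  dwarf white-flowered: 1099 × 1/4 = 274.75
χ² = Σ (O − E)² / E
  tall purple-flowered: (280 − 274.75)² / 274.75 = 0.1003
  tall white-flowered: (282 − 274.75)² / 274.75 = 0.1913
  dwarf purple-flowered: (261 − 274.75)² / 274.75 = 0.6881
  dwarf white-flowered: (276 − 274.75)² / 274.75 = 0.0057
χ² = 0.1003 + 0.1913 + 0.6881 + 0.0057 = 0.9854 ≈ 0.985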